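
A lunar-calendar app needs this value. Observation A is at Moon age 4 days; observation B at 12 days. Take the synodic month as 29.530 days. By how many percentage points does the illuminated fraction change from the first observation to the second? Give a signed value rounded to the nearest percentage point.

First observation: θ = 360°·4/29.530 = 48.8°, so f = 0.170.
Second observation: θ = 146.3°, f = 0.916.
Δf = 0.916 − 0.170 = +0.746, i.e. +75 pp.

+75 percentage points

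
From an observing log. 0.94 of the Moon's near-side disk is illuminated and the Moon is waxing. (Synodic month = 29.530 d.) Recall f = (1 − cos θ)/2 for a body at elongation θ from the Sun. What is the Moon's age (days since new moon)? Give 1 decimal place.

12.4 days

Invert f = (1 − cos θ)/2 to get cos θ = 1 − 2(0.94) = -0.880, hence θ₀ = arccos -0.880 = 151.6°.
Waxing ⇒ before full, so θ = 151.6°.
That fraction of the synodic month is 151.6/360 × 29.530 d ≈ 12.44 d.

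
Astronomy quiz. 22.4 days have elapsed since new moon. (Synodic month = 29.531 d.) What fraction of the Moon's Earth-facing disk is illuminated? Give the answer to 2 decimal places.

0.47

Phase angle: θ = 360°·(22.4 d)/(29.531 d) = 273.1°.
With cos θ = 0.054, the lit fraction is (1 − 0.054)/2 ≈ 0.473.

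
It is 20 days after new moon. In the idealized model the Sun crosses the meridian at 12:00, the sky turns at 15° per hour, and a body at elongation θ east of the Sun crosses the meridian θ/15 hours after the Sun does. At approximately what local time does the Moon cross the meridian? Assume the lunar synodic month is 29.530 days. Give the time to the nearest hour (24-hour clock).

04:00

The Moon has covered 20/29.530 of its cycle, so θ ≈ 360° × 20/29.530 = 243.8°.
Delay after the Sun = 243.8° / (15°/h) ≈ 16.25 h.
12:00 + 16.25 h ≈ 04:15 → 04:00 to the nearest hour.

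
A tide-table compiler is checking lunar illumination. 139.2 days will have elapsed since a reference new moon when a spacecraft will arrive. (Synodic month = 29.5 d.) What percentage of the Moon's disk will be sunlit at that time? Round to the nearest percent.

139.2/29.5 = 4.719 lunations, so 4 complete cycles and 21.20 d into the next.
The Moon has covered 21.20/29.5 of its cycle, so θ ≈ 360° × 21.20/29.5 = 258.7°.
cos 258.7° = (-0.196), so f = (1 − (-0.196))/2 = 0.598, so 60%.

60%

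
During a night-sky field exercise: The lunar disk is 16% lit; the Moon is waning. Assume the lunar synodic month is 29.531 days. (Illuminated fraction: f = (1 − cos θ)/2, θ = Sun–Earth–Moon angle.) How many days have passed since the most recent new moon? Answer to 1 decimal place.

25.7 days

cos θ = 1 − 2f = 0.680, giving a principal value of 47.2°.
Waning ⇒ past full, so θ = 360° − 47.2° = 312.8°.
At 360°/29.531 d per day, 312.8° corresponds to 25.66 days.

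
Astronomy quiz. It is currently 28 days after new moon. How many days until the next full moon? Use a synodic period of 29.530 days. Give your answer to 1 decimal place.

Full moon occurs at elongation 180°, i.e. at age 29.530 × 180/360 = 14.765 d.
Already past this cycle's full moon; the next is at 14.765 + 29.530 = 44.295 d, so 44.295 − 28 = 16.295 days.

16.3 days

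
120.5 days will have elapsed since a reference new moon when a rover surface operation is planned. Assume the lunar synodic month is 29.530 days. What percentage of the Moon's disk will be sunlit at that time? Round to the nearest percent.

120.5 d spans 4 complete synodic months (4 × 29.530 = 118.12 d) plus 2.38 d.
The Moon has covered 2.38/29.530 of its cycle, so θ ≈ 360° × 2.38/29.530 = 29.0°.
cos 29.0° = 0.874, so f = (1 − 0.874)/2 = 0.063, so 6%.

6%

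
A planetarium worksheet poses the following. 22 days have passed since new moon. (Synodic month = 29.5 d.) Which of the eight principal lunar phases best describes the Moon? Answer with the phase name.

last quarter

At 22/29.5 of the cycle, θ ≈ 268° — the last quarter range.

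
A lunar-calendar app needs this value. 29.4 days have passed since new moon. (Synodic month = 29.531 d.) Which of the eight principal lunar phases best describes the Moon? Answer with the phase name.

new moon

θ ≈ 360° × 29.4/29.531 = 358°, which falls in the new moon sector.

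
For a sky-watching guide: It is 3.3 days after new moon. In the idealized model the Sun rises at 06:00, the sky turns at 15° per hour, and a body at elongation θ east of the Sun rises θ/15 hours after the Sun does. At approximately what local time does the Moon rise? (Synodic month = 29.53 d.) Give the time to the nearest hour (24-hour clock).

09:00

The Moon has covered 3.3/29.53 of its cycle, so θ ≈ 360° × 3.3/29.53 = 40.2°.
The Moon trails the Sun by θ/15 = 40.2/15 ≈ 2.68 hours.
06:00 + 2.68 h ≈ 08:41 → 09:00 to the nearest hour.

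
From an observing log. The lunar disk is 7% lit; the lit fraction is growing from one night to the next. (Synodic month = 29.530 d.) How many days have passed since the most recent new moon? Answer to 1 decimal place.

2.5 days

From f = (1 − cos θ)/2: cos θ = 1 − 2×0.07 = 0.860; arccos → 30.7°.
The Moon is waxing (0°–180°), so θ = 30.7° directly.
At 360°/29.530 d per day, 30.7° corresponds to 2.52 days.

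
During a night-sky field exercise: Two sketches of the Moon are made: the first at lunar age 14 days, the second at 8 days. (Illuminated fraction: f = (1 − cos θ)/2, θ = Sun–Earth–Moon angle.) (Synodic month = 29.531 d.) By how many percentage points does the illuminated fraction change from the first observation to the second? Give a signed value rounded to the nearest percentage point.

-43 percentage points

First observation: θ = 360°·14/29.531 = 170.7°, so f = 0.993.
Second observation: θ = 97.5°, f = 0.565.
Δf = 0.565 − 0.993 = -0.428, i.e. -43 pp.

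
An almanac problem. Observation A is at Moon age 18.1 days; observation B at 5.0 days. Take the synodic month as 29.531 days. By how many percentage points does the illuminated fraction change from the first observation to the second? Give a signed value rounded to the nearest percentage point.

θ₁ = 360° × 18.1/29.531 = 220.6°, f₁ = (1 − cos θ₁)/2 = 0.879.
θ₂ = 360° × 5.0/29.531 = 61.0°, f₂ = (1 − cos θ₂)/2 = 0.257.
Change = f₂ − f₁ = -0.622 → -62 percentage points.

-62 pp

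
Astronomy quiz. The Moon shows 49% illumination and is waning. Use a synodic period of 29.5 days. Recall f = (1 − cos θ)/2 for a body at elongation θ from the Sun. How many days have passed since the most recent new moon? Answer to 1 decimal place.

cos θ = 1 − 2f = 0.020, giving a principal value of 88.9°.
Since the Moon is past full (waning), take the reflex angle: θ = 360° − 88.9° = 271.1°.
That fraction of the synodic month is 271.1/360 × 29.5 d ≈ 22.22 d.

22.2 days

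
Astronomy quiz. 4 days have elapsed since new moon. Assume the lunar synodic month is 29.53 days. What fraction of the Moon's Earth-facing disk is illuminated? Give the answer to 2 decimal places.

0.17

The Moon has covered 4/29.53 of its cycle, so θ ≈ 360° × 4/29.53 = 48.8°.
With cos θ = 0.659, the lit fraction is (1 − 0.659)/2 ≈ 0.170.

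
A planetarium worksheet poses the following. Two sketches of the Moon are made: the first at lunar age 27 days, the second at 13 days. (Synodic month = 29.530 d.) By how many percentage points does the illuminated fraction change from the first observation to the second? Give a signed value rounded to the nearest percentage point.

+89 pp

First observation: θ = 360°·27/29.530 = 329.2°, so f = 0.071.
Second observation: θ = 158.5°, f = 0.965.
Δf = 0.965 − 0.071 = +0.894, i.e. +89 pp.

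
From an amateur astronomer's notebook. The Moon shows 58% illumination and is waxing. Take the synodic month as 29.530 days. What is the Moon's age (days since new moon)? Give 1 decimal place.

8.1 days

From f = (1 − cos θ)/2: cos θ = 1 − 2×0.58 = -0.160; arccos → 99.2°.
Before full moon the principal value applies: θ = 99.2°.
That fraction of the synodic month is 99.2/360 × 29.530 d ≈ 8.14 d.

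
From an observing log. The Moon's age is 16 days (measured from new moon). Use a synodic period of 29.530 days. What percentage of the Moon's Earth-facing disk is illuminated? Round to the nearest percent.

98%

The Moon has covered 16/29.530 of its cycle, so θ ≈ 360° × 16/29.530 = 195.1°.
With cos θ = (-0.966), the lit fraction is (1 − (-0.966))/2 ≈ 0.983, so 98%.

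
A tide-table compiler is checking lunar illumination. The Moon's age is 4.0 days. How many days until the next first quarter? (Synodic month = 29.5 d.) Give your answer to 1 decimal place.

First quarter is 0.25 of the way through the cycle: age 0.25 × 29.5 = 7.375 d.
So 3.375 days remain (7.375 − 4.0).

3.4 days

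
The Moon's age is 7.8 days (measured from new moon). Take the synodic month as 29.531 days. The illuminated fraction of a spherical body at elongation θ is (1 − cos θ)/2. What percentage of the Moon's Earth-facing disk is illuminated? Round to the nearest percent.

54%

Phase angle: θ = 360°·(7.8 d)/(29.531 d) = 95.1°.
With cos θ = (-0.089), the lit fraction is (1 − (-0.089))/2 ≈ 0.544, so 54%.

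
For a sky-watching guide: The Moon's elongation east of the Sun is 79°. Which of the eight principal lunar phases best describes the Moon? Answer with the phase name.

The first quarter sector spans roughly 68°–112°; 79° falls inside it.

first quarter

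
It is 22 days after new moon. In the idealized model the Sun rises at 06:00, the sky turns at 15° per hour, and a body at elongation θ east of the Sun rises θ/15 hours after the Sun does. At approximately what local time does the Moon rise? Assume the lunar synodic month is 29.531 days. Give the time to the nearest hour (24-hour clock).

00:00

Elongation θ = 360° × 22/29.531 ≈ 268.2°.
At 15° of sky rotation per hour, 268.2° corresponds to a 17.88 h lag.
06:00 + 17.88 h ≈ 23:53 → 00:00 to the nearest hour.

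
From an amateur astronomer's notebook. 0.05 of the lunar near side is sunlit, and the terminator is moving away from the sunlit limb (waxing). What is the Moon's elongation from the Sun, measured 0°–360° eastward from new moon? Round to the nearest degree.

26°

cos θ = 1 − 2f = 0.900, giving a principal value of 25.8°.
Waxing ⇒ before full, so θ = 25.8°.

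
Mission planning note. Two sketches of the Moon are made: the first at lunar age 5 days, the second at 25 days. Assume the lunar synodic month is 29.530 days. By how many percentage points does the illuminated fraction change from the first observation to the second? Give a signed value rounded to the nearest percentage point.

-4 pp

θ₁ = 360° × 5/29.530 = 61.0°, f₁ = (1 − cos θ₁)/2 = 0.257.
θ₂ = 360° × 25/29.530 = 304.8°, f₂ = (1 − cos θ₂)/2 = 0.215.
Change = f₂ − f₁ = -0.042 → -4 percentage points.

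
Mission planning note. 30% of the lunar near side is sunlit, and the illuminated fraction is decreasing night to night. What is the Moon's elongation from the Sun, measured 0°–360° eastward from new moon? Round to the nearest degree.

294°

From f = (1 − cos θ)/2: cos θ = 1 − 2×0.30 = 0.400; arccos → 66.4°.
Since the Moon is past full (waning), take the reflex angle: θ = 360° − 66.4° = 293.6°.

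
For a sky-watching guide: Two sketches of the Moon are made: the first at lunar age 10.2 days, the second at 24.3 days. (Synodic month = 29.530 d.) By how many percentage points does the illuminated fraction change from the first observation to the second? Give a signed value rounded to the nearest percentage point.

θ₁ = 360° × 10.2/29.530 = 124.3°, f₁ = (1 − cos θ₁)/2 = 0.782.
θ₂ = 360° × 24.3/29.530 = 296.2°, f₂ = (1 − cos θ₂)/2 = 0.279.
Change = f₂ − f₁ = -0.503 → -50 percentage points.

-50 pp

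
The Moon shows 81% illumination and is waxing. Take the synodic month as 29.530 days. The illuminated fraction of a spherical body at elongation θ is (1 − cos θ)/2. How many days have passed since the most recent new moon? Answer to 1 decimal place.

10.5 days

cos θ = 1 − 2f = -0.620, giving a principal value of 128.3°.
Before full moon the principal value applies: θ = 128.3°.
At 360°/29.530 d per day, 128.3° corresponds to 10.53 days.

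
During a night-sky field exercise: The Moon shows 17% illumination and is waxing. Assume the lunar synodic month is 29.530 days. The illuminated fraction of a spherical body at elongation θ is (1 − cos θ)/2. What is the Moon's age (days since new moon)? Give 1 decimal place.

cos θ = 1 − 2f = 0.660, giving a principal value of 48.7°.
Before full moon the principal value applies: θ = 48.7°.
At 360°/29.530 d per day, 48.7° corresponds to 3.99 days.

4.0 days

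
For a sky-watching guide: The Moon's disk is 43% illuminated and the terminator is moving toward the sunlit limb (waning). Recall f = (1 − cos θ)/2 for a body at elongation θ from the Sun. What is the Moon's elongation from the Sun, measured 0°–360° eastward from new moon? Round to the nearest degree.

278°

Invert f = (1 − cos θ)/2 to get cos θ = 1 − 2(0.43) = 0.140, hence θ₀ = arccos 0.140 = 82.0°.
Waning ⇒ past full, so θ = 360° − 82.0° = 278.0°.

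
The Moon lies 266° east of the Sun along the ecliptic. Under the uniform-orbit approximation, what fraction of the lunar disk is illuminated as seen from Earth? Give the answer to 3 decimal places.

0.535

cos 266° = (-0.070), so f = (1 − (-0.070))/2 = 0.535.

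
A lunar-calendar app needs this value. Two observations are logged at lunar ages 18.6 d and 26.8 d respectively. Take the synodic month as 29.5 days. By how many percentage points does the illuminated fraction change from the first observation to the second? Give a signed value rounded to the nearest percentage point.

θ₁ = 360° × 18.6/29.5 = 227.0°, f₁ = (1 − cos θ₁)/2 = 0.841.
θ₂ = 360° × 26.8/29.5 = 327.1°, f₂ = (1 − cos θ₂)/2 = 0.080.
Change = f₂ − f₁ = -0.761 → -76 percentage points.

-76 pp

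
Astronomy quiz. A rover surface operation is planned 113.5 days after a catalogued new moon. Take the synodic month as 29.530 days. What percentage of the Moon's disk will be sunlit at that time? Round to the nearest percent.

Reduce mod P: 113.5 − 3×29.530 = 24.91 d into the current lunation.
The Moon has covered 24.91/29.530 of its cycle, so θ ≈ 360° × 24.91/29.530 = 303.7°.
cos 303.7° = 0.555, so f = (1 − 0.555)/2 = 0.223, so 22%.

22%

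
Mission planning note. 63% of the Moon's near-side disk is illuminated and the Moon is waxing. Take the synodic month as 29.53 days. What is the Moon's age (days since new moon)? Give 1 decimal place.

8.6 days

Invert f = (1 − cos θ)/2 to get cos θ = 1 − 2(0.63) = -0.260, hence θ₀ = arccos -0.260 = 105.1°.
The Moon is waxing (0°–180°), so θ = 105.1° directly.
That fraction of the synodic month is 105.1/360 × 29.53 d ≈ 8.62 d.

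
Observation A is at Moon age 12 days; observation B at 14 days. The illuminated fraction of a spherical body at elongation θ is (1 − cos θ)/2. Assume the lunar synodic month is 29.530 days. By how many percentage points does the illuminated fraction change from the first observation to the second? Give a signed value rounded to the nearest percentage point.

+8 percentage points

θ₁ = 360° × 12/29.530 = 146.3°, f₁ = (1 − cos θ₁)/2 = 0.916.
θ₂ = 360° × 14/29.530 = 170.7°, f₂ = (1 − cos θ₂)/2 = 0.993.
Change = f₂ − f₁ = +0.077 → +8 percentage points.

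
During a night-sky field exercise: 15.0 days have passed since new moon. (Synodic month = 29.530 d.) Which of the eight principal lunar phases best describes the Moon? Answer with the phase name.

full moon

θ ≈ 360° × 15.0/29.530 = 183°, which falls in the full moon sector.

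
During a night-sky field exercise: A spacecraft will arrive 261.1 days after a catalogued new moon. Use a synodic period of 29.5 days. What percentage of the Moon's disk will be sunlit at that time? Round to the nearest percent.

20%

261.1/29.5 = 8.851 lunations, so 8 complete cycles and 25.10 d into the next.
Elongation θ = 360° × 25.10/29.5 ≈ 306.3°.
cos 306.3° = 0.592, so f = (1 − 0.592)/2 = 0.204, so 20%.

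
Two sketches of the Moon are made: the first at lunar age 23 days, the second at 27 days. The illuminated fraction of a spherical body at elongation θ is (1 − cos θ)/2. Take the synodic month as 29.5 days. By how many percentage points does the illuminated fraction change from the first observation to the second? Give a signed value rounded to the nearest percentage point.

First observation: θ = 360°·23/29.5 = 280.7°, so f = 0.407.
Second observation: θ = 329.5°, f = 0.069.
Δf = 0.069 − 0.407 = -0.338, i.e. -34 pp.

-34 pp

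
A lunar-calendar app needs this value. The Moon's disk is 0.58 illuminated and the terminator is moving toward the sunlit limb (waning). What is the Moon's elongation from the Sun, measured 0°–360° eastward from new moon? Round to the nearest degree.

Invert f = (1 − cos θ)/2 to get cos θ = 1 − 2(0.58) = -0.160, hence θ₀ = arccos -0.160 = 99.2°.
Waning ⇒ past full, so θ = 360° − 99.2° = 260.8°.

261°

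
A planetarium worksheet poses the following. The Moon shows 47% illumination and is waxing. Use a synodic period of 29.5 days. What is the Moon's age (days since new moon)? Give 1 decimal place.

cos θ = 1 − 2f = 0.060, giving a principal value of 86.6°.
The Moon is waxing (0°–180°), so θ = 86.6° directly.
Age = 29.5 × 86.6°/360° ≈ 7.09 days.

7.1 days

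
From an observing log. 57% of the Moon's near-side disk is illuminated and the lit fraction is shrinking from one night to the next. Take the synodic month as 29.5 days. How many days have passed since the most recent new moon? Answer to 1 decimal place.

cos θ = 1 − 2f = -0.140, giving a principal value of 98.0°.
A waning Moon lies in 180°–360°, so θ = 360° − 98.0° = 262.0°.
At 360°/29.5 d per day, 262.0° corresponds to 21.47 days.

21.5 days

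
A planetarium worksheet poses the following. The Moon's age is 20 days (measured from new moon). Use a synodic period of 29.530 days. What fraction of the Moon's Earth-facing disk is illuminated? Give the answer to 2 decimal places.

0.72

The Moon has covered 20/29.530 of its cycle, so θ ≈ 360° × 20/29.530 = 243.8°.
With cos θ = (-0.441), the lit fraction is (1 − (-0.441))/2 ≈ 0.721.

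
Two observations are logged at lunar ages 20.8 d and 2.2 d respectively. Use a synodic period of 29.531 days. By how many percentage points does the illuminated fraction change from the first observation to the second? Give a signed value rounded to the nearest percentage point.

First observation: θ = 360°·20.8/29.531 = 253.6°, so f = 0.641.
Second observation: θ = 26.8°, f = 0.054.
Δf = 0.054 − 0.641 = -0.588, i.e. -59 pp.

-59 percentage points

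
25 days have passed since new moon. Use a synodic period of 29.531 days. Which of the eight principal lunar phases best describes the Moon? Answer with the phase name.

θ ≈ 360° × 25/29.531 = 305°, which falls in the waning crescent sector.

waning crescent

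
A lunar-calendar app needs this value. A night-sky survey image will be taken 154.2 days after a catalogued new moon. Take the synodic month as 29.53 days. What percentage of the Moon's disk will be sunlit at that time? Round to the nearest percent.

154.2 d spans 5 complete synodic months (5 × 29.53 = 147.65 d) plus 6.55 d.
Phase angle: θ = 360°·(6.55 d)/(29.53 d) = 79.9°.
cos 79.9° = 0.176, so f = (1 − 0.176)/2 = 0.412, so 41%.

41%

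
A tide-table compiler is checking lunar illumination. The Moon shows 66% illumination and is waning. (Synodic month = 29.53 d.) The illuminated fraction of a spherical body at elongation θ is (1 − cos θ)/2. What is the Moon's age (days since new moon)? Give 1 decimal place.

20.6 days

cos θ = 1 − 2f = -0.320, giving a principal value of 108.7°.
Since the Moon is past full (waning), take the reflex angle: θ = 360° − 108.7° = 251.3°.
That fraction of the synodic month is 251.3/360 × 29.53 d ≈ 20.62 d.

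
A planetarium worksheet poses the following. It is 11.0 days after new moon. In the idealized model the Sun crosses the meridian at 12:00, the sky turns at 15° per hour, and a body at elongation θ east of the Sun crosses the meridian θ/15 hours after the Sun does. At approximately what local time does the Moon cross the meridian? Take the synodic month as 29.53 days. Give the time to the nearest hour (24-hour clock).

The Moon has covered 11.0/29.53 of its cycle, so θ ≈ 360° × 11.0/29.53 = 134.1°.
The Moon trails the Sun by θ/15 = 134.1/15 ≈ 8.94 hours.
12:00 + 8.94 h ≈ 20:56 → 21:00 to the nearest hour.

21:00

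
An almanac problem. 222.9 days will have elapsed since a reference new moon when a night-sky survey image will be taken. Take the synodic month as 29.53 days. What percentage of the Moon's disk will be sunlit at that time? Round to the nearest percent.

98%

Reduce mod P: 222.9 − 7×29.53 = 16.19 d into the current lunation.
Phase angle: θ = 360°·(16.19 d)/(29.53 d) = 197.4°.
cos 197.4° = (-0.954), so f = (1 − (-0.954))/2 = 0.977, so 98%.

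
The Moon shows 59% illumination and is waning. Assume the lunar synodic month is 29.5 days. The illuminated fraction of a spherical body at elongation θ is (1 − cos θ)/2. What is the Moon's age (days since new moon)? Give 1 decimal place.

21.3 days

Invert f = (1 − cos θ)/2 to get cos θ = 1 − 2(0.59) = -0.180, hence θ₀ = arccos -0.180 = 100.4°.
Waning ⇒ past full, so θ = 360° − 100.4° = 259.6°.
Age = 29.5 × 259.6°/360° ≈ 21.28 days.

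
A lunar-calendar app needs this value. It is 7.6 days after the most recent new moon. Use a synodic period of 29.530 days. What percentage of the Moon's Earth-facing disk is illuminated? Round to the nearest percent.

52%

The Moon has covered 7.6/29.530 of its cycle, so θ ≈ 360° × 7.6/29.530 = 92.7°.
Illuminated fraction = (1 − cos 92.7°)/2 = (1 − (-0.046))/2 ≈ 0.523, so 52%.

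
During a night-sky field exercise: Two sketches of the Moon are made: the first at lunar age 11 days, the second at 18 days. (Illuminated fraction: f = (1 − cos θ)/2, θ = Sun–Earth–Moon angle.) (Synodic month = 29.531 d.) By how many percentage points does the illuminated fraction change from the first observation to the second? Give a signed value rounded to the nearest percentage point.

+4 percentage points

First observation: θ = 360°·11/29.531 = 134.1°, so f = 0.848.
Second observation: θ = 219.4°, f = 0.886.
Δf = 0.886 − 0.848 = +0.038, i.e. +4 pp.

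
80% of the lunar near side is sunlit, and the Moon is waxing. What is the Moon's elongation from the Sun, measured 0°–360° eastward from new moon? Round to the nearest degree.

Invert f = (1 − cos θ)/2 to get cos θ = 1 − 2(0.80) = -0.600, hence θ₀ = arccos -0.600 = 126.9°.
Waxing ⇒ before full, so θ = 126.9°.

127°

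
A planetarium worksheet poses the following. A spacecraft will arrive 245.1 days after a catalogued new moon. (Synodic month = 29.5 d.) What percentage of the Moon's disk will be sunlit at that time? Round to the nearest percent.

245.1 d spans 8 complete synodic months (8 × 29.5 = 236.00 d) plus 9.10 d.
Elongation θ = 360° × 9.10/29.5 ≈ 111.1°.
cos 111.1° = (-0.359), so f = (1 − (-0.359))/2 = 0.680, so 68%.

68%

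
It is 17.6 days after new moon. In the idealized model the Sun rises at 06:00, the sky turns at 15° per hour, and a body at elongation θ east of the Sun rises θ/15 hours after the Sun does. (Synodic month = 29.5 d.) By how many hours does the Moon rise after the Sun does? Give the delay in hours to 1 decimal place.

Phase angle: θ = 360°·(17.6 d)/(29.5 d) = 214.8°.
Delay after the Sun = 214.8° / (15°/h) ≈ 14.32 h.
So the Moon rises 14.32 h after the Sun.

14.3 h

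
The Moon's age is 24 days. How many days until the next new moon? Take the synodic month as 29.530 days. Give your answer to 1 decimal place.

One full lunation from the last new moon is 29.530 d; remaining = 29.530 − 24 = 5.530 d.

5.5 days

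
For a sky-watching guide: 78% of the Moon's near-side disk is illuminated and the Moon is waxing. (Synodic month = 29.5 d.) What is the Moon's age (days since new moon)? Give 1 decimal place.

From f = (1 − cos θ)/2: cos θ = 1 − 2×0.78 = -0.560; arccos → 124.1°.
Waxing ⇒ before full, so θ = 124.1°.
At 360°/29.5 d per day, 124.1° corresponds to 10.17 days.

10.2 days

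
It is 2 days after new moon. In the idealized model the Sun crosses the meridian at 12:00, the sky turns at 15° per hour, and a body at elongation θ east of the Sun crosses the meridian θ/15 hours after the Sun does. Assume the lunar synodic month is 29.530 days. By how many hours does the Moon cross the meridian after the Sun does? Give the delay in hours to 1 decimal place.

Elongation θ = 360° × 2/29.530 ≈ 24.4°.
At 15° of sky rotation per hour, 24.4° corresponds to a 1.63 h lag.
So the Moon crosses the meridian 1.63 h after the Sun.

1.6 h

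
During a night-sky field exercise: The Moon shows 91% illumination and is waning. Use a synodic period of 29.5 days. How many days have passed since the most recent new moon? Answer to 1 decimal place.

17.6 days

cos θ = 1 − 2f = -0.820, giving a principal value of 145.1°.
Since the Moon is past full (waning), take the reflex angle: θ = 360° − 145.1° = 214.9°.
At 360°/29.5 d per day, 214.9° corresponds to 17.61 days.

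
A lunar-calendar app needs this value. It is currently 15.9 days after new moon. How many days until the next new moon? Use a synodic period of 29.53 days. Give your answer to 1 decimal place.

13.6 days

One full lunation from the last new moon is 29.53 d; remaining = 29.53 − 15.9 = 13.630 d.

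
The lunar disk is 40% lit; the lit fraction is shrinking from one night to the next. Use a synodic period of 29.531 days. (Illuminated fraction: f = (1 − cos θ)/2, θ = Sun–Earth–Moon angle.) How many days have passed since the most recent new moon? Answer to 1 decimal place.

23.1 days

Invert f = (1 − cos θ)/2 to get cos θ = 1 − 2(0.40) = 0.200, hence θ₀ = arccos 0.200 = 78.5°.
A waning Moon lies in 180°–360°, so θ = 360° − 78.5° = 281.5°.
That fraction of the synodic month is 281.5/360 × 29.531 d ≈ 23.09 d.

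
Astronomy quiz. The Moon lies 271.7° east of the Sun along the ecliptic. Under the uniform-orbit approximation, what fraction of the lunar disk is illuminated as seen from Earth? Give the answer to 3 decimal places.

0.485

f = (1 − cos 271.7°)/2 = (1 − 0.030)/2 ≈ 0.485.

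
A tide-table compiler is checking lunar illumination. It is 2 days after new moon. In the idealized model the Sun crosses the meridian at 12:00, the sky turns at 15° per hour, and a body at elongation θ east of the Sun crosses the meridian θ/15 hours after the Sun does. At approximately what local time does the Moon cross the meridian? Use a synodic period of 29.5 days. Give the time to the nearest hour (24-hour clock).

14:00

Phase angle: θ = 360°·(2 d)/(29.5 d) = 24.4°.
The Moon trails the Sun by θ/15 = 24.4/15 ≈ 1.63 hours.
12:00 + 1.63 h ≈ 13:38 → 14:00 to the nearest hour.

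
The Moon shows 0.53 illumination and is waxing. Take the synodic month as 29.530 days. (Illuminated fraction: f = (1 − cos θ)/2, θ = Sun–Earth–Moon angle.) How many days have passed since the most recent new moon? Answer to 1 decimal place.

7.7 days

cos θ = 1 − 2f = -0.060, giving a principal value of 93.4°.
The Moon is waxing (0°–180°), so θ = 93.4° directly.
At 360°/29.530 d per day, 93.4° corresponds to 7.66 days.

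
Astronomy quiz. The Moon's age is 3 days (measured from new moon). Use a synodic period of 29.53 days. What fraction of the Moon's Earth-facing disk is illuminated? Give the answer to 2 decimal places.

Phase angle: θ = 360°·(3 d)/(29.53 d) = 36.6°.
cos 36.6° = 0.803, so f = (1 − 0.803)/2 = 0.098.

0.10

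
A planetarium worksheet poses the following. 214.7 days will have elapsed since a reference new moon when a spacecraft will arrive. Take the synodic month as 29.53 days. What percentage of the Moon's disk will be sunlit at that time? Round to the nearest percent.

56%

214.7 d spans 7 complete synodic months (7 × 29.53 = 206.71 d) plus 7.99 d.
Elongation θ = 360° × 7.99/29.53 ≈ 97.4°.
cos 97.4° = (-0.129), so f = (1 − (-0.129))/2 = 0.564, so 56%.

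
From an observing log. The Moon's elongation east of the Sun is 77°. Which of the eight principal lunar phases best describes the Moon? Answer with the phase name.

first quarter

77° lies in the first quarter sector of the 8-phase cycle.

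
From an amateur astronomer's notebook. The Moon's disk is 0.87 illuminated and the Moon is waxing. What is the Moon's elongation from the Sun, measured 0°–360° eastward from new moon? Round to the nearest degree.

138°

From f = (1 − cos θ)/2: cos θ = 1 − 2×0.87 = -0.740; arccos → 137.7°.
The Moon is waxing (0°–180°), so θ = 137.7° directly.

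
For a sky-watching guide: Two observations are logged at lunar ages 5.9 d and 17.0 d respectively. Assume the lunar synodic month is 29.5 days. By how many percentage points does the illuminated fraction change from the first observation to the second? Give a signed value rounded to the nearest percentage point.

First observation: θ = 360°·5.9/29.5 = 72.0°, so f = 0.345.
Second observation: θ = 207.5°, f = 0.944.
Δf = 0.944 − 0.345 = +0.598, i.e. +60 pp.

+60 pp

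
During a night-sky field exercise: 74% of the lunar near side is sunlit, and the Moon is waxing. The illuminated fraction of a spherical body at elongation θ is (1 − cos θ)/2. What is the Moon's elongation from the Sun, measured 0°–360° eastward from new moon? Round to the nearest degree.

cos θ = 1 − 2f = -0.480, giving a principal value of 118.7°.
Before full moon the principal value applies: θ = 118.7°.

119°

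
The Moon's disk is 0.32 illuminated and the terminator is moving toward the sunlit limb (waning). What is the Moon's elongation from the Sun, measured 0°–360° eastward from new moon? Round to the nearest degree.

291°

Invert f = (1 − cos θ)/2 to get cos θ = 1 − 2(0.32) = 0.360, hence θ₀ = arccos 0.360 = 68.9°.
A waning Moon lies in 180°–360°, so θ = 360° − 68.9° = 291.1°.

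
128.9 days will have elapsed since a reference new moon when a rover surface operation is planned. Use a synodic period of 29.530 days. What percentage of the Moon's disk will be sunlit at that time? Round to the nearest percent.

83%

128.9/29.530 = 4.365 lunations, so 4 complete cycles and 10.78 d into the next.
Phase angle: θ = 360°·(10.78 d)/(29.530 d) = 131.4°.
With cos θ = (-0.662), the lit fraction is (1 − (-0.662))/2 ≈ 0.831, so 83%.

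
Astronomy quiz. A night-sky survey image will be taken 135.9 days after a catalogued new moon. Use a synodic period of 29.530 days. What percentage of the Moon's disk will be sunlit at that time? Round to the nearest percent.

90%

135.9/29.530 = 4.602 lunations, so 4 complete cycles and 17.78 d into the next.
Phase angle: θ = 360°·(17.78 d)/(29.530 d) = 216.8°.
Illuminated fraction = (1 − cos 216.8°)/2 = (1 − (-0.801))/2 ≈ 0.901, so 90%.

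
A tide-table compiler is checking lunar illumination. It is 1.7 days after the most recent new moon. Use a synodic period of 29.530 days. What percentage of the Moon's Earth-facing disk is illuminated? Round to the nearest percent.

3%

Phase angle: θ = 360°·(1.7 d)/(29.530 d) = 20.7°.
cos 20.7° = 0.935, so f = (1 − 0.935)/2 = 0.032, so 3%.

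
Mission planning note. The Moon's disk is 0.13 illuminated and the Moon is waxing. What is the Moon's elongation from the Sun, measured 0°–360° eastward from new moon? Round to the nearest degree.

Invert f = (1 − cos θ)/2 to get cos θ = 1 − 2(0.13) = 0.740, hence θ₀ = arccos 0.740 = 42.3°.
The Moon is waxing (0°–180°), so θ = 42.3° directly.

42°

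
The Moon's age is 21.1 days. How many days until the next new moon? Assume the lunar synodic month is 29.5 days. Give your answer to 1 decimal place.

8.4 days

One full lunation from the last new moon is 29.5 d; remaining = 29.5 − 21.1 = 8.400 d.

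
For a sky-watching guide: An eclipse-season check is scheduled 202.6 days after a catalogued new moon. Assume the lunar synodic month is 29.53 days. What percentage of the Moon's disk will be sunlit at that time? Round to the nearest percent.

18%

Reduce mod P: 202.6 − 6×29.53 = 25.42 d into the current lunation.
Elongation θ = 360° × 25.42/29.53 ≈ 309.9°.
Illuminated fraction = (1 − cos 309.9°)/2 = (1 − 0.641)/2 ≈ 0.179, so 18%.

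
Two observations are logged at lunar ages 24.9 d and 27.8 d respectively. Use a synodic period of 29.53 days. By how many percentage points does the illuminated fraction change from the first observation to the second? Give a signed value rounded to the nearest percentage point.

First observation: θ = 360°·24.9/29.53 = 303.6°, so f = 0.224.
Second observation: θ = 338.9°, f = 0.033.
Δf = 0.033 − 0.224 = -0.190, i.e. -19 pp.

-19 percentage points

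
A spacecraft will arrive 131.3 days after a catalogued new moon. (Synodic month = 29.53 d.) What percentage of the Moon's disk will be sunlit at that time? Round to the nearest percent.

Reduce mod P: 131.3 − 4×29.53 = 13.18 d into the current lunation.
Phase angle: θ = 360°·(13.18 d)/(29.53 d) = 160.7°.
With cos θ = (-0.944), the lit fraction is (1 − (-0.944))/2 ≈ 0.972, so 97%.

97%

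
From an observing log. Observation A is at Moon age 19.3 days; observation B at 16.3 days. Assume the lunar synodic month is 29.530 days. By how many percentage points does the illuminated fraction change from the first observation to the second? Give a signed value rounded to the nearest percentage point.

+19 pp

θ₁ = 360° × 19.3/29.530 = 235.3°, f₁ = (1 − cos θ₁)/2 = 0.785.
θ₂ = 360° × 16.3/29.530 = 198.7°, f₂ = (1 − cos θ₂)/2 = 0.974.
Change = f₂ − f₁ = +0.189 → +19 percentage points.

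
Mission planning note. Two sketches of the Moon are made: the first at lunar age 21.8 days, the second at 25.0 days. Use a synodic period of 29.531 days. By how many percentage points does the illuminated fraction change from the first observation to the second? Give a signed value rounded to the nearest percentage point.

-32 percentage points

First observation: θ = 360°·21.8/29.531 = 265.8°, so f = 0.537.
Second observation: θ = 304.8°, f = 0.215.
Δf = 0.215 − 0.537 = -0.322, i.e. -32 pp.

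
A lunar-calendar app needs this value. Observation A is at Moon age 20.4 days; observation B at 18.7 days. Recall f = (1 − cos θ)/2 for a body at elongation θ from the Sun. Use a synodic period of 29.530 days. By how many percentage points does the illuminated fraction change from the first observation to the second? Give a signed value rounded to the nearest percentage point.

First observation: θ = 360°·20.4/29.530 = 248.7°, so f = 0.682.
Second observation: θ = 228.0°, f = 0.835.
Δf = 0.835 − 0.682 = +0.153, i.e. +15 pp.

+15 percentage points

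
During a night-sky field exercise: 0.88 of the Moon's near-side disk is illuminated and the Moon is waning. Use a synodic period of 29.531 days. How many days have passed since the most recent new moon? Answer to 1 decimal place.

cos θ = 1 − 2f = -0.760, giving a principal value of 139.5°.
A waning Moon lies in 180°–360°, so θ = 360° − 139.5° = 220.5°.
Age = 29.531 × 220.5°/360° ≈ 18.09 days.

18.1 days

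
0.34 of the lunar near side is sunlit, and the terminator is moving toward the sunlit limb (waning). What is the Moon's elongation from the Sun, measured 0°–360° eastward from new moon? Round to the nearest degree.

289°

Invert f = (1 − cos θ)/2 to get cos θ = 1 − 2(0.34) = 0.320, hence θ₀ = arccos 0.320 = 71.3°.
A waning Moon lies in 180°–360°, so θ = 360° − 71.3° = 288.7°.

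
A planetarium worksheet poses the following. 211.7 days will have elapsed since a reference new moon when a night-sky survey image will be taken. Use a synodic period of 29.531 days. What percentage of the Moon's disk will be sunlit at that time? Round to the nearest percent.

Reduce mod P: 211.7 − 7×29.531 = 4.98 d into the current lunation.
Elongation θ = 360° × 4.98/29.531 ≈ 60.7°.
cos 60.7° = 0.489, so f = (1 − 0.489)/2 = 0.256, so 26%.

26%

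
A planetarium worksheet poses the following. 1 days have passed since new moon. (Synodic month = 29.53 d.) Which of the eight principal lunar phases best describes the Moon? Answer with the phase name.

new moon

At 1/29.53 of the cycle, θ ≈ 12° — the new moon range.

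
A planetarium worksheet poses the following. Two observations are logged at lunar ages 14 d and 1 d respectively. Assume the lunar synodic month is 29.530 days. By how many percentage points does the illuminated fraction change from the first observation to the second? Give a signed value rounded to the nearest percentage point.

First observation: θ = 360°·14/29.530 = 170.7°, so f = 0.993.
Second observation: θ = 12.2°, f = 0.011.
Δf = 0.011 − 0.993 = -0.982, i.e. -98 pp.

-98 pp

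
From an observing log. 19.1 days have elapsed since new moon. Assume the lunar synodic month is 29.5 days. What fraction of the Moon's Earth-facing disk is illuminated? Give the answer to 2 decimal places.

0.80

Phase angle: θ = 360°·(19.1 d)/(29.5 d) = 233.1°.
With cos θ = (-0.601), the lit fraction is (1 − (-0.601))/2 ≈ 0.800.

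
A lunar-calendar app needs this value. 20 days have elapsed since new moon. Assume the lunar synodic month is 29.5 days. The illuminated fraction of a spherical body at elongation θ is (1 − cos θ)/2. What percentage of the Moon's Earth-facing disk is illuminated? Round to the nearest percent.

The Moon has covered 20/29.5 of its cycle, so θ ≈ 360° × 20/29.5 = 244.1°.
With cos θ = (-0.437), the lit fraction is (1 − (-0.437))/2 ≈ 0.719, so 72%.

72%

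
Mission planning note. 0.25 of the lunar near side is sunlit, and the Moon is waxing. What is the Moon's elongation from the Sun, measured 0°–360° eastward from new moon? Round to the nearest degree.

60°

cos θ = 1 − 2f = 0.500, giving a principal value of 60.0°.
Waxing ⇒ before full, so θ = 60.0°.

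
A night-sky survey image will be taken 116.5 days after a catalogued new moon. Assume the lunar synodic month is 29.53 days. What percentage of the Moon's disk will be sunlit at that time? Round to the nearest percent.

3%

Reduce mod P: 116.5 − 3×29.53 = 27.91 d into the current lunation.
Elongation θ = 360° × 27.91/29.53 ≈ 340.3°.
cos 340.3° = 0.941, so f = (1 − 0.941)/2 = 0.029, so 3%.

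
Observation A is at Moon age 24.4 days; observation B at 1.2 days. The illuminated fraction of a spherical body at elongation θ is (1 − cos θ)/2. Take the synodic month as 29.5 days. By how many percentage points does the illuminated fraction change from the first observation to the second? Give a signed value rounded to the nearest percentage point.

-25 pp

θ₁ = 360° × 24.4/29.5 = 297.8°, f₁ = (1 − cos θ₁)/2 = 0.267.
θ₂ = 360° × 1.2/29.5 = 14.6°, f₂ = (1 − cos θ₂)/2 = 0.016.
Change = f₂ − f₁ = -0.251 → -25 percentage points.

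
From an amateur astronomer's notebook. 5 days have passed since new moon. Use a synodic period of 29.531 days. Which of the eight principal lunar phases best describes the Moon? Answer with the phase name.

θ ≈ 360° × 5/29.531 = 61°, which falls in the waxing crescent sector.

waxing crescent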